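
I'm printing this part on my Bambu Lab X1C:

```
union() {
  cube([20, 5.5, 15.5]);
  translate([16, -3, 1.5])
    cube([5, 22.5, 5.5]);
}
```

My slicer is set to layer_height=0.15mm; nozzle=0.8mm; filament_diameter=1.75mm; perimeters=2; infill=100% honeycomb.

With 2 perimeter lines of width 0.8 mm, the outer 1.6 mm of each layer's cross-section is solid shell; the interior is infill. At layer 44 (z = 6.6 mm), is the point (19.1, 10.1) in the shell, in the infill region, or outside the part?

At z = 6.6 mm: the cube (footprint 20×5.5) is included at this height; the cube at (16, -3) (footprint 5×22.5) is included at this height; Taking the union: the regions partially overlap (shared area 22.00 mm²), so overlapping operands fuse into one piece — 1 connected region. Overall, the cross-section is a single solid region. The nearest boundary edge runs (21.00, 19.50)→(21.00, -3.00); distance from the point to it = 1.90 mm. The point is inside the cross-section and 1.90 mm from the nearest boundary — more than the 1.6 mm shell width (2 × 0.8), so it's in the infill interior.

infill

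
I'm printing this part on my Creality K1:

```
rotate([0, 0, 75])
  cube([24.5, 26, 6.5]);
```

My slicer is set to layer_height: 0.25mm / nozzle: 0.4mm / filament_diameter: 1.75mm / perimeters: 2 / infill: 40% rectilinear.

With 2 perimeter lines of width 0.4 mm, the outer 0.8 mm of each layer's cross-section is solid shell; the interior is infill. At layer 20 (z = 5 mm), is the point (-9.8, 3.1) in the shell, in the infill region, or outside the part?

At z = 5 mm: the cube is present — its section is the full 24.5×26 rectangle; (whole slice rotated 75° about Z — lengths, areas and connectivity unchanged). Overall, the cross-section is a single solid region. Undo the 75° rotation: the query point maps to (0.458, 10.268) in the un-rotated model frame. The nearest boundary edge runs (0.00, 26.00)→(0.00, 0.00); distance from the point to it = 0.46 mm. The point is inside the cross-section, 0.46 mm from the nearest boundary — within the 0.8 mm shell band (2 × 0.4).

shell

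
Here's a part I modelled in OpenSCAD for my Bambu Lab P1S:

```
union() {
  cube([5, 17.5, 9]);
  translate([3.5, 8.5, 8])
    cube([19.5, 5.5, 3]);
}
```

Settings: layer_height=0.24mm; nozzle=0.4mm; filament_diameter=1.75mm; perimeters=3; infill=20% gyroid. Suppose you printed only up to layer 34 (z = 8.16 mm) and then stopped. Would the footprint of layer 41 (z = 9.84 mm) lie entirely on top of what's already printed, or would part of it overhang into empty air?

Compare the two slices. At z = 8.16: the 5×17.5 cube contributes its full rectangle (area 87.50 mm²); the cube at (3.5, 8.5) is present — its section is the full 19.5×5.5 rectangle (area 107.25 mm²); Combining (union): the regions partially overlap — summed areas 194.75 mm² minus the doubly-counted overlap 8.25 mm² gives 186.50 mm² — area = 186.50 mm². At z = 9.84: the cube is not intersected at this z (z outside [0, 9]); the 19.5×5.5 cube at (3.5, 8.5) contributes its full rectangle (area 107.25 mm²); Taking the union: only the 19.5×5.5 cube at (3.5, 8.5) is present, so the union is just that shape — area = 107.25 mm². Checking containment: the cross-section at z = 9.84 is a subset of the cross-section at z = 8.16.

entirely on top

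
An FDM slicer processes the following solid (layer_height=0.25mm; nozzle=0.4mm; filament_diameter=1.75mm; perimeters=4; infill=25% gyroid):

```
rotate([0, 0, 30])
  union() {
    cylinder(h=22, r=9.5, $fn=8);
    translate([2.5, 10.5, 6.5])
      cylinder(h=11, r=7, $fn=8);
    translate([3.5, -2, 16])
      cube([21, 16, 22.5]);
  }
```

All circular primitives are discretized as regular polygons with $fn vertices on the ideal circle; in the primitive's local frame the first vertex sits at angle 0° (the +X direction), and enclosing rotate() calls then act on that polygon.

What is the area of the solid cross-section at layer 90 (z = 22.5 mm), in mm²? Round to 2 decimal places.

336.00 mm²

At z = 22.5 mm: the cylinder is absent (z outside [0, 22]); the cylinder at (2.5, 10.5) is absent (z outside [6.5, 17.5]); the 21×16 cube at (3.5, -2) contributes its full rectangle (area 336.00 mm²); Merging all regions: only the 21×16 cube at (3.5, -2) is present, so the union is just that shape — area = 336.00 mm²; (rotated 30° about Z; rotation is an isometry so areas/perimeters/island counts are preserved). Overall, the cross-section is a single solid region. Net area = 336.00 mm².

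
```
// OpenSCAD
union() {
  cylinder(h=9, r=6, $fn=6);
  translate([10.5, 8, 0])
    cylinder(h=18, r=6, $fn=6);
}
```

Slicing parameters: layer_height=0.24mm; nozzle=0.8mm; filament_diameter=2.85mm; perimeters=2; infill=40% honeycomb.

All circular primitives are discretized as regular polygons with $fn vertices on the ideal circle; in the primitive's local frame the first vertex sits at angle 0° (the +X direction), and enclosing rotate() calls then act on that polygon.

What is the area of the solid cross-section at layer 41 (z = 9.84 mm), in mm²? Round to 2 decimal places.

93.53 mm²

At z = 9.84 mm: the cylinder is not intersected at this z (z outside [0, 9]); the r=6 cylinder at (10.5, 8) contributes a regular 6-gon of circumradius 6 (area = (6/2)·6.000²·sin(360°/6) = 93.53 mm²); Merging all regions: only the r=6 cylinder at (10.5, 8) is present, so the union is just that shape — area = 93.53 mm². Overall, the cross-section is a single solid region. Net area = 93.53 mm².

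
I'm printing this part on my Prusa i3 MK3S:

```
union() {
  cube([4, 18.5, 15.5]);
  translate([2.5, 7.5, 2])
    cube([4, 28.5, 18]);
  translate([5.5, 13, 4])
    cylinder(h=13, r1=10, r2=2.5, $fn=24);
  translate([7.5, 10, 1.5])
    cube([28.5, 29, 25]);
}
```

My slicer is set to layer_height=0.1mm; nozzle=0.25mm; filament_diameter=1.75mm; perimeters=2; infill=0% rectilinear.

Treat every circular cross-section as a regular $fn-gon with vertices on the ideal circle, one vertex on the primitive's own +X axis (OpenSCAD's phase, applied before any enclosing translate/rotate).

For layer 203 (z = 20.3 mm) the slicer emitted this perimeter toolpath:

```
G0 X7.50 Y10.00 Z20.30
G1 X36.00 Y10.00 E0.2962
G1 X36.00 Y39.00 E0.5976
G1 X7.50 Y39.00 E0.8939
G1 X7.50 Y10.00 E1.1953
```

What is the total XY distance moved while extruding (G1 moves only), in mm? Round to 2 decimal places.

Sum the Euclidean lengths of each G1 segment: total = 115.00 mm.

115.00 mm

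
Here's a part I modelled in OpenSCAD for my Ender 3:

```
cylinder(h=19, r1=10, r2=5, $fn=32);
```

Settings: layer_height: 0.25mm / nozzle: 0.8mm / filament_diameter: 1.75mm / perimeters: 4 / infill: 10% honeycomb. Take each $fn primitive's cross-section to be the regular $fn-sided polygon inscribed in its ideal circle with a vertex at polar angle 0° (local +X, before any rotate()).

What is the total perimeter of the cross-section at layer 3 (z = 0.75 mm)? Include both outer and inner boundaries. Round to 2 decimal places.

At z = 0.75 mm: the cone contributes a regular 32-gon of circumradius 9.803 (interpolated between r1=10 and r2=5 at t=0.039) (perimeter = 2·32·9.803·sin(180°/32) = 61.49 mm). Overall, the cross-section is a single solid region. Total boundary length (outer) = 61.49 mm.

61.49 mm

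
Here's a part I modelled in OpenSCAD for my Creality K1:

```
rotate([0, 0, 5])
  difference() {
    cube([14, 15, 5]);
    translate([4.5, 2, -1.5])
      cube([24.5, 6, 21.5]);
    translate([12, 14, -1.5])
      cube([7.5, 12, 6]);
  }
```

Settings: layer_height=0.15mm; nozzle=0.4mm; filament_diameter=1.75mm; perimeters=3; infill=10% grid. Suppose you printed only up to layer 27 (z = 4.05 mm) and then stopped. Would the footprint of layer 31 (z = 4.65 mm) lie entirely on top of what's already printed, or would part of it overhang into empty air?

Compare the two slices. At z = 4.05: the cube (footprint 14×15) is included at this height (area 210.00 mm²); the 24.5×6 cube at (4.5, 2) contributes its full rectangle (area 147.00 mm²); the 7.5×12 cube at (12, 14) contributes its full rectangle (area 90.00 mm²); Taking the first minus the rest: starting from the 14×15 cube (210.00 mm²), the 24.5×6 cube at (4.5, 2) partially overlaps it — only the 57.00 mm² overlap (of its 147.00 mm²) is removed, clipping the outline; the 7.5×12 cube at (12, 14) partially overlaps it — only the 2.00 mm² overlap (of its 90.00 mm²) is removed, clipping the outline — area = 151.00 mm²; (whole slice rotated 5° about Z — lengths, areas and connectivity unchanged). At z = 4.65: the cube is present — its section is the full 14×15 rectangle (area 210.00 mm²); the 24.5×6 cube at (4.5, 2) contributes its full rectangle (area 147.00 mm²); the cube at (12, 14) is absent (z outside [-1.5, 4.5]); After the difference (first − rest): starting from the 14×15 cube (210.00 mm²), the 24.5×6 cube at (4.5, 2) partially overlaps it — only the 57.00 mm² overlap (of its 147.00 mm²) is removed, clipping the outline — area = 153.00 mm²; (rotated 5° about Z; rotation is an isometry so areas/perimeters/island counts are preserved). Checking containment: at z = 4.65 the cross-section extends beyond the z = 4.05 cross-section by about 2.00 mm².

part overhangs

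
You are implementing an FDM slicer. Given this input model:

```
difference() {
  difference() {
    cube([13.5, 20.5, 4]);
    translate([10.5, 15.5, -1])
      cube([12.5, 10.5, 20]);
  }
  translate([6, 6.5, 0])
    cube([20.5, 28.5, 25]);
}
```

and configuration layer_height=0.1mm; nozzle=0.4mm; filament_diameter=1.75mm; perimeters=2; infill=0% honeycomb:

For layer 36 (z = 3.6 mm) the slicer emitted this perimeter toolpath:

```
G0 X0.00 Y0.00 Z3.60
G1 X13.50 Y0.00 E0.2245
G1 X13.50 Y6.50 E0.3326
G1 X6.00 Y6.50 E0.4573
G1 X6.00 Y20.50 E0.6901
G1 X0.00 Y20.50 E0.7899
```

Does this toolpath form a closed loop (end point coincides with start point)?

Start point (G0): (0.00, 0.00). End point (last G1): the path does not return to the start — open.

no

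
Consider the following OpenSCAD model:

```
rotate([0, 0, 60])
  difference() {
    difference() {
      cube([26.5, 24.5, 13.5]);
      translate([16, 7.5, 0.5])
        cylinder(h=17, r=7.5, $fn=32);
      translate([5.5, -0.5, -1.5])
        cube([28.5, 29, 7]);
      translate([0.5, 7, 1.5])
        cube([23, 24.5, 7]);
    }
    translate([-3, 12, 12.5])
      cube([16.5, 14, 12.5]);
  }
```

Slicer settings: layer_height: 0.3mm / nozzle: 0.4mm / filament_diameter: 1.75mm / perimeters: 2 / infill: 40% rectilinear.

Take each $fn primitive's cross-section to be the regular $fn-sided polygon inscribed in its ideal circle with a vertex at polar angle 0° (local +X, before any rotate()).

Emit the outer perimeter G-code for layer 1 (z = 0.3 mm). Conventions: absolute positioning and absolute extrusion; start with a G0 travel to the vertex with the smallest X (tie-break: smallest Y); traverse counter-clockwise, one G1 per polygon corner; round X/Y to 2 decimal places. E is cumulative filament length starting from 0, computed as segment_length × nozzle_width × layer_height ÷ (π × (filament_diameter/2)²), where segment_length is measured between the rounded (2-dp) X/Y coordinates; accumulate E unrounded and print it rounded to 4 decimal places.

G0 X-21.22 Y12.25 Z0.30
G1 X0.00 Y0.00 E1.2224
G1 X2.75 Y4.76 E1.4967
G1 X-18.47 Y17.01 E2.7191
G1 X-21.22 Y12.25 E2.9933

At z = 0.3 mm: the cube (footprint 26.5×24.5) is included at this height; the cylinder at (16, 7.5) is absent (z outside [0.5, 17.5]); the cube at (5.5, -0.5) is present — its section is the full 28.5×29 rectangle; the cube at (0.5, 7) is not intersected at this z (z outside [1.5, 8.5]); After the difference (first − rest): starting from the 26.5×24.5 cube, the 28.5×29 cube at (5.5, -0.5) partially overlaps it — only the 514.50 mm² overlap (of its 826.50 mm²) is removed, clipping the outline — 1 connected region; the cube at (-3, 12) is not intersected at this z (z outside [12.5, 25]); Subtracting the remaining from the first: none of the subtracted shapes is present at this height, so the result so far is unchanged — 1 connected region; (rotated 60° about Z; rotation is an isometry so areas/perimeters/island counts are preserved). The outline is a single polygon with 4 vertices. Extrusion per mm of travel: 0.4 × 0.3 / (π × 0.875²) = 0.049890. Accumulating E over each segment gives final E = 2.9933.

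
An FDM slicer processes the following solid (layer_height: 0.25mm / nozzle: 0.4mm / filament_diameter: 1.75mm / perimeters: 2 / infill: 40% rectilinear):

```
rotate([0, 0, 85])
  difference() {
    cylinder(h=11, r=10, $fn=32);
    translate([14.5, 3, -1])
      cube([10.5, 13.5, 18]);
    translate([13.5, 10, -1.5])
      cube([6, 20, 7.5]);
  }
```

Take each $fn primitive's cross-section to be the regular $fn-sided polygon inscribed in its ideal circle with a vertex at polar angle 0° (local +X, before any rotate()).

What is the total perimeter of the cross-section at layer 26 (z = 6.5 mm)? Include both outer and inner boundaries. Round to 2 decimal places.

At z = 6.5 mm: the cylinder: section is a regular 32-gon, circumradius r=10 (perimeter = 2·32·10.000·sin(180°/32) = 62.73 mm); the 10.5×13.5 cube at (14.5, 3) contributes its full rectangle (perimeter 48.00 mm); the cube at (13.5, 10) is not intersected at this z (z outside [-1.5, 6]); Subtracting the remaining from the first: starting from the r=10 cylinder, the 10.5×13.5 cube at (14.5, 3) misses the remaining region (no effect) — boundary = 62.73 mm; (rotated 85° about Z; rotation is an isometry so areas/perimeters/island counts are preserved). Overall, the cross-section is a single solid region. Total boundary length (outer) = 62.73 mm.

62.73 mm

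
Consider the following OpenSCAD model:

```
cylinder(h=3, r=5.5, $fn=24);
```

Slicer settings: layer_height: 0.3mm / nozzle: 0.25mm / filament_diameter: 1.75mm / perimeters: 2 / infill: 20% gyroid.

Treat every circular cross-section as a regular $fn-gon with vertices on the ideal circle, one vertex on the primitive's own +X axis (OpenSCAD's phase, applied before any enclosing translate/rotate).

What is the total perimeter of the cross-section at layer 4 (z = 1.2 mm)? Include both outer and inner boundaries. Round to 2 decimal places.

34.46 mm

At z = 1.2 mm: the cylinder: section is a regular 24-gon, circumradius r=5.5 (perimeter = 2·24·5.500·sin(180°/24) = 34.46 mm). Overall, the cross-section is a single solid region. Total boundary length (outer) = 34.46 mm.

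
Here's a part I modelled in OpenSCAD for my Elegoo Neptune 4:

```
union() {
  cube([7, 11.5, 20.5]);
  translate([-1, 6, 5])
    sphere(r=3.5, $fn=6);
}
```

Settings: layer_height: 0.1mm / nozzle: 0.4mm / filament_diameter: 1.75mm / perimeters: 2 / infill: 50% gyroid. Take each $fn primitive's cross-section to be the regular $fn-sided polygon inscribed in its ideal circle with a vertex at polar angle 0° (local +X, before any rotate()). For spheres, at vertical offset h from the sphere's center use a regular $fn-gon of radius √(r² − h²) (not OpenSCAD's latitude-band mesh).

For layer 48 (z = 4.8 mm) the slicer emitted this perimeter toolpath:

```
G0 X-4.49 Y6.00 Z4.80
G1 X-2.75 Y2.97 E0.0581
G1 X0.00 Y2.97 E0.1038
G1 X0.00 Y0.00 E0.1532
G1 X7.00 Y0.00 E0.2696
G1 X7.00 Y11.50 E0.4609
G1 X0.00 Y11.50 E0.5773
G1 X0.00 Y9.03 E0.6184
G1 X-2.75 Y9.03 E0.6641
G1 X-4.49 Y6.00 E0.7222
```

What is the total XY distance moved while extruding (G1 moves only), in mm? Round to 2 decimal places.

Sum the Euclidean lengths of each G1 segment: total = 43.43 mm.

43.43 mm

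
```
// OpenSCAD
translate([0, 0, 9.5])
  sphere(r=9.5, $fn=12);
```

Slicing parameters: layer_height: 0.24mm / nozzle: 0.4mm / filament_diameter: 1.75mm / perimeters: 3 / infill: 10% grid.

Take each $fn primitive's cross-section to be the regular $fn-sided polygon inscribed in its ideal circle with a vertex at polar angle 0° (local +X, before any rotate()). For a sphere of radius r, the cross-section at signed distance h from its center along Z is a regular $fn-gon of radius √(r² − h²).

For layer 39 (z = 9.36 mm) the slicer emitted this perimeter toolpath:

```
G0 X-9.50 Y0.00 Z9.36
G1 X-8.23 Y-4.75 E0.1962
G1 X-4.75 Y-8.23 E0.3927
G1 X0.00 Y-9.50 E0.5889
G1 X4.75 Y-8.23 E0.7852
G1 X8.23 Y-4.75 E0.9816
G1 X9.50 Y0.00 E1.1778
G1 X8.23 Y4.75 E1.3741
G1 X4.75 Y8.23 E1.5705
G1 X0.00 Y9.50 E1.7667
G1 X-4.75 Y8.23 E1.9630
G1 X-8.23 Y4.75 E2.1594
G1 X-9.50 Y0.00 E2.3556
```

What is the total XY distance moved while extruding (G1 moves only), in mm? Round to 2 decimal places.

Sum the Euclidean lengths of each G1 segment: total = 59.02 mm.

59.02 mm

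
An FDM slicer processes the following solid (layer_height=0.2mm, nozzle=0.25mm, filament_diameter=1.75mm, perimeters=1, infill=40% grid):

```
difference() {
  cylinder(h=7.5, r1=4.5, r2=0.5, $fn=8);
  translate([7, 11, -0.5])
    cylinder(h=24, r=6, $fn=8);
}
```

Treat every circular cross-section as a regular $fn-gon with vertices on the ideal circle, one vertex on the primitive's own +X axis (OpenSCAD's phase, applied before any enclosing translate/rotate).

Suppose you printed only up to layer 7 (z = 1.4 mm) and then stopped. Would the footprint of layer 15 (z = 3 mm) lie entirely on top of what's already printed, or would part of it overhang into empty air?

Compare the two slices. At z = 1.4: the cone contributes a regular 8-gon of circumradius 3.753 (interpolated between r1=4.5 and r2=0.5 at t=0.187) (area = (8/2)·3.753²·sin(360°/8) = 39.85 mm²); the cylinder at (7, 11): section is a regular 8-gon, circumradius r=6 (area = (8/2)·6.000²·sin(360°/8) = 101.82 mm²); Subtracting the remaining from the first: starting from the cone (39.85 mm²), the r=6 cylinder at (7, 11) misses the remaining region (no effect) — area = 39.85 mm². At z = 3: the cone contributes a regular 8-gon of circumradius 2.900 (interpolated between r1=4.5 and r2=0.5 at t=0.400) (area = (8/2)·2.900²·sin(360°/8) = 23.79 mm²); the cylinder at (7, 11): section is a regular 8-gon, circumradius r=6 (area = (8/2)·6.000²·sin(360°/8) = 101.82 mm²); Taking the first minus the rest: starting from the cone (23.79 mm²), the r=6 cylinder at (7, 11) misses the remaining region (no effect) — area = 23.79 mm². Checking containment: the cross-section at z = 3 is a subset of the cross-section at z = 1.4.

entirely on top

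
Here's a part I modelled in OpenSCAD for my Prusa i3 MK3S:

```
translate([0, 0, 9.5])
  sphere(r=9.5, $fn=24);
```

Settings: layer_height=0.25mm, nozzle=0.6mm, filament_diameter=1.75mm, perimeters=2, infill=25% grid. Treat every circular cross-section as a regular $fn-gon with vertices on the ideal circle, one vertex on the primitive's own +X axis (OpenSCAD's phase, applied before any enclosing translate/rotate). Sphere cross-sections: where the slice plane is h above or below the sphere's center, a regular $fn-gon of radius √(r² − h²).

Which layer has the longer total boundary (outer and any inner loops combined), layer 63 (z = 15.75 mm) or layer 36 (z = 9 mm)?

layer 36 (z = 9 mm)

Layer 63 (z = 15.75): the sphere: section is a regular 24-gon, circumradius = √(r²−h²) = √(9.5²−6.25²) = 7.155 (perimeter = 2·24·7.155·sin(180°/24) = 44.83 mm). So its perimeter = 44.83 mm. Layer 36 (z = 9): the r=9.5 sphere contributes a regular 24-gon of circumradius √(9.5²−0.5²) = 9.487 (perimeter = 2·24·9.487·sin(180°/24) = 59.44 mm). So its perimeter = 59.44 mm. Layer 36 is larger (59.44 vs 44.83 mm).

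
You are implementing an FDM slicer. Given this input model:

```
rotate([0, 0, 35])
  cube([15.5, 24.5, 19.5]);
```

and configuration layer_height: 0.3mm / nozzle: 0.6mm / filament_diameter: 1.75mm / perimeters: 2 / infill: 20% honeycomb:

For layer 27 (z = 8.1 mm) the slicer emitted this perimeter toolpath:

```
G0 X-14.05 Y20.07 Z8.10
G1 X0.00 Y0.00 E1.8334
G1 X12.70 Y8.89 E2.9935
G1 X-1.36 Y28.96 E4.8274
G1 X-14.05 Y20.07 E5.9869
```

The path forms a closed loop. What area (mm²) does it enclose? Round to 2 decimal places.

Apply the shoelace formula to the sequence of (X, Y) vertices; enclosed area = 379.74 mm².

379.74 mm²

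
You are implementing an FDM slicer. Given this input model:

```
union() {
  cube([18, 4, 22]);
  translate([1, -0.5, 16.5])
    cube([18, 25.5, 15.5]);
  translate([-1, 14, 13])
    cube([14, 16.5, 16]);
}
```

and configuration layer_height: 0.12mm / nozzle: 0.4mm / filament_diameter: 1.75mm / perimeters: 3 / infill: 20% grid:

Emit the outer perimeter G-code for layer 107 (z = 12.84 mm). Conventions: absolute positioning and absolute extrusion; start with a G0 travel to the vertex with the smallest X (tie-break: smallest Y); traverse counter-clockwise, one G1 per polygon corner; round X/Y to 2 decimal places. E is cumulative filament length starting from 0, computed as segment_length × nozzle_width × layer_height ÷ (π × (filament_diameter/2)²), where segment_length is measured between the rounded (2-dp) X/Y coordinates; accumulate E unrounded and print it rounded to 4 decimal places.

At z = 12.84 mm: the cube (footprint 18×4) is included at this height; the cube at (1, -0.5) does not reach this height (z outside [16.5, 32]); the cube at (-1, 14) is not intersected at this z (z outside [13, 29]); Merging all regions: only the 18×4 cube is present, so the union is just that shape — 1 connected region. The outline is a single polygon with 4 vertices. Extrusion per mm of travel: 0.4 × 0.12 / (π × 0.875²) = 0.019956. Accumulating E over each segment gives final E = 0.8781.

G0 X0.00 Y0.00 Z12.84
G1 X18.00 Y0.00 E0.3592
G1 X18.00 Y4.00 E0.4390
G1 X0.00 Y4.00 E0.7982
G1 X0.00 Y0.00 E0.8781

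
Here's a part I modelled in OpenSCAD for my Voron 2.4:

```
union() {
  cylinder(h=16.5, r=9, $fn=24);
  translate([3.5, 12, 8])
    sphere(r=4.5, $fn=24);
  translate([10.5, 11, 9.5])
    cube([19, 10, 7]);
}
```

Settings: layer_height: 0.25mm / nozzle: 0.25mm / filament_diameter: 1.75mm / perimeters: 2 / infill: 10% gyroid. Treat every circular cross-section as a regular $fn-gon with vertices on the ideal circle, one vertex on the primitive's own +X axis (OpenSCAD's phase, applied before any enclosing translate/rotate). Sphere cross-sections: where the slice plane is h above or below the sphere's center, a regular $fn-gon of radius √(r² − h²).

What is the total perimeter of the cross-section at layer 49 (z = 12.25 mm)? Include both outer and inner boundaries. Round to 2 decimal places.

At z = 12.25 mm: the r=9 cylinder gives a regular 24-gon of circumradius 9 (constant along its height) (perimeter = 2·24·9.000·sin(180°/24) = 56.39 mm); the r=4.5 sphere at (3.5, 12) contributes a regular 24-gon of circumradius √(4.5²−4.25²) = 1.479 (perimeter = 2·24·1.479·sin(180°/24) = 9.27 mm); the 19×10 cube at (10.5, 11) contributes its full rectangle (perimeter 58.00 mm); Taking the union: the 3 present regions are separate (no shared area or edge), so areas and boundary lengths simply add and each stays a separate island — boundary = 123.65 mm. Overall, the cross-section has 3 separate islands. Total boundary length (outer) = 123.65 mm.

123.65 mm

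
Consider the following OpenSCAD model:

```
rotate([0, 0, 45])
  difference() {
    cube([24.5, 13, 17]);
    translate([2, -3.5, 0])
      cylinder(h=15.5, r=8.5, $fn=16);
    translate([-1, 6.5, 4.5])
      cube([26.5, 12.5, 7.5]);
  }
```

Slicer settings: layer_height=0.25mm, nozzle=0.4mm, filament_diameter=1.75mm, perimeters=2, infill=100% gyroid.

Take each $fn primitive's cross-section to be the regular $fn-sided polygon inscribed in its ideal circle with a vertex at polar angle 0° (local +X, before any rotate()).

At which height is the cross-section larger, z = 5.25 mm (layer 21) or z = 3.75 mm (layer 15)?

layer 15 (z = 3.75 mm)

Layer 21 (z = 5.25): the cube (footprint 24.5×13) is included at this height (area 318.50 mm²); the cylinder at (2, -3.5): section is a regular 16-gon, circumradius r=8.5 (area = (16/2)·8.500²·sin(360°/16) = 221.19 mm²); the cube at (-1, 6.5) (footprint 26.5×12.5) is included at this height (area 331.25 mm²); Subtracting the remaining from the first: starting from the 24.5×13 cube (318.50 mm²), the r=8.5 cylinder at (2, -3.5) partially overlaps it — only the 36.38 mm² overlap (of its 221.19 mm²) is removed, clipping the outline; the 26.5×12.5 cube at (-1, 6.5) partially overlaps it — only the 159.25 mm² overlap (of its 331.25 mm²) is removed, clipping the outline — area = 122.87 mm²; (rotated 45° about Z; rotation is an isometry so areas/perimeters/island counts are preserved). So its area = 122.87 mm². Layer 15 (z = 3.75): the cube (footprint 24.5×13) is included at this height (area 318.50 mm²); the r=8.5 cylinder at (2, -3.5) gives a regular 16-gon of circumradius 8.5 (constant along its height) (area = (16/2)·8.500²·sin(360°/16) = 221.19 mm²); the cube at (-1, 6.5) does not reach this height (z outside [4.5, 12]); Subtracting the remaining from the first: starting from the 24.5×13 cube (318.50 mm²), the r=8.5 cylinder at (2, -3.5) partially overlaps it — only the 36.38 mm² overlap (of its 221.19 mm²) is removed, clipping the outline — area = 282.12 mm²; (rotated 45° about Z; rotation is an isometry so areas/perimeters/island counts are preserved). So its area = 282.12 mm². Layer 15 is larger (282.12 vs 122.87 mm²).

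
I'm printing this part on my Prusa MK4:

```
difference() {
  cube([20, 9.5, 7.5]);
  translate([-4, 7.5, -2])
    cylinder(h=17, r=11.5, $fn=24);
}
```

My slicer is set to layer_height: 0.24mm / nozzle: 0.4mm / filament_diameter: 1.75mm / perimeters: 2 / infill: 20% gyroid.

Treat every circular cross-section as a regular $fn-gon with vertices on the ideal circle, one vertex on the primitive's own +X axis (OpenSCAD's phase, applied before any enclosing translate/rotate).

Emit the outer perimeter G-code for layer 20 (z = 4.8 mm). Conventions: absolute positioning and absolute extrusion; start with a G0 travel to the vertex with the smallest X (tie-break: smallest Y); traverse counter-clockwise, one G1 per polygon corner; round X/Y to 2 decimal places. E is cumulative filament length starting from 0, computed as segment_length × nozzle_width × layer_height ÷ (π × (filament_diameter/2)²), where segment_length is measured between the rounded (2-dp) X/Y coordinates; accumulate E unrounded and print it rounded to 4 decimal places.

G0 X4.62 Y0.00 Z4.80
G1 X20.00 Y0.00 E0.6138
G1 X20.00 Y9.50 E0.9930
G1 X7.24 Y9.50 E1.5023
G1 X7.50 Y7.50 E1.5828
G1 X7.11 Y4.52 E1.7027
G1 X5.96 Y1.75 E1.8224
G1 X4.62 Y0.00 E1.9104

At z = 4.8 mm: the cube (footprint 20×9.5) is included at this height; the cylinder at (-4, 7.5): section is a regular 24-gon, circumradius r=11.5; Subtracting the remaining from the first: starting from the 20×9.5 cube, the r=11.5 cylinder at (-4, 7.5) partially overlaps it — only the 63.85 mm² overlap (of its 410.75 mm²) is removed, clipping the outline — 1 connected region. The outline is a single polygon with 7 vertices. Extrusion per mm of travel: 0.4 × 0.24 / (π × 0.875²) = 0.039912. Accumulating E over each segment gives final E = 1.9104.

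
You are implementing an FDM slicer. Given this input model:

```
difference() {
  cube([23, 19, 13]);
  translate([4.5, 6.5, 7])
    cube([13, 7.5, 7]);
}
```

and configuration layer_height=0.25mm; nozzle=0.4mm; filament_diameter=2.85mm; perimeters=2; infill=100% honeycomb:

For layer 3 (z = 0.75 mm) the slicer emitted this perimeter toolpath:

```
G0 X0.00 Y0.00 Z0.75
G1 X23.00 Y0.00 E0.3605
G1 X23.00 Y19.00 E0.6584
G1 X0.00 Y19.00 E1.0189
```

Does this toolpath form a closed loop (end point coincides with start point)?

no

Start point (G0): (0.00, 0.00). End point (last G1): the path does not return to the start — open.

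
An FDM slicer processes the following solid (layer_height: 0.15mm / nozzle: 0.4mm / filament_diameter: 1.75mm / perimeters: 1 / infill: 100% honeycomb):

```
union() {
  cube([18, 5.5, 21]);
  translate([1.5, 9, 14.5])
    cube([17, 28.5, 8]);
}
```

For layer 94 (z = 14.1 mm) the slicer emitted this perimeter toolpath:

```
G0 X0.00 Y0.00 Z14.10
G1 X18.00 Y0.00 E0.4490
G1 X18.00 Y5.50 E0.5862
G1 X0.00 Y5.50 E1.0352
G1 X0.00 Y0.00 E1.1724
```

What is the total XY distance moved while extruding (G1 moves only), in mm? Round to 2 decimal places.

47.00 mm

Sum the Euclidean lengths of each G1 segment: total = 47.00 mm.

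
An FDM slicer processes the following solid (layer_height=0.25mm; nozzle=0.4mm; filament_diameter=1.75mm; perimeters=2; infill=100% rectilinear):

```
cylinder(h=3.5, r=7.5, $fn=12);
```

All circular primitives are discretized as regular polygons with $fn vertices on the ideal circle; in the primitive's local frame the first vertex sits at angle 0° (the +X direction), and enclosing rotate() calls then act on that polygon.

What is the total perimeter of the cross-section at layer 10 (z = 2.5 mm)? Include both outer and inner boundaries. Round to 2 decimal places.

At z = 2.5 mm: the cylinder: section is a regular 12-gon, circumradius r=7.5 (perimeter = 2·12·7.500·sin(180°/12) = 46.59 mm). Overall, the cross-section is a single solid region. Total boundary length (outer) = 46.59 mm.

46.59 mm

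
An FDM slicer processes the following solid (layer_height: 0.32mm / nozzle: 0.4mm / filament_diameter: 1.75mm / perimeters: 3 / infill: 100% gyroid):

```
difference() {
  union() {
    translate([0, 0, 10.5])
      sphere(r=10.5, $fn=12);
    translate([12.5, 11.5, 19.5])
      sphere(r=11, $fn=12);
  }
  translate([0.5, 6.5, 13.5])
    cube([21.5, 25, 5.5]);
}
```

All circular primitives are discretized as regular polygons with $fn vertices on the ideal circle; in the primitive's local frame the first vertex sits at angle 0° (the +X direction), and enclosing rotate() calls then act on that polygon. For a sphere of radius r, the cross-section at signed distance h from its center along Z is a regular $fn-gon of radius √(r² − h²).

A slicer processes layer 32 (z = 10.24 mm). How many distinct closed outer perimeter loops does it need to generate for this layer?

At z = 10.24 mm: the r=10.5 sphere slices to a regular 12-gon of circumradius 10.497 (√(r²−h²) with h=0.26 from center); the r=11 sphere at (12.5, 11.5) slices to a regular 12-gon of circumradius 5.937 (√(r²−h²) with h=9.26 from center); Merging all regions: the 2 present regions are separate (no shared area or edge), so areas and boundary lengths simply add and each stays a separate island — 2 connected regions; the cube at (0.5, 6.5) is absent (z outside [13.5, 19]); Taking the first minus the rest: none of the subtracted shapes is present at this height, so the result so far is unchanged — 2 connected regions. The result has 2 disconnected regions.

2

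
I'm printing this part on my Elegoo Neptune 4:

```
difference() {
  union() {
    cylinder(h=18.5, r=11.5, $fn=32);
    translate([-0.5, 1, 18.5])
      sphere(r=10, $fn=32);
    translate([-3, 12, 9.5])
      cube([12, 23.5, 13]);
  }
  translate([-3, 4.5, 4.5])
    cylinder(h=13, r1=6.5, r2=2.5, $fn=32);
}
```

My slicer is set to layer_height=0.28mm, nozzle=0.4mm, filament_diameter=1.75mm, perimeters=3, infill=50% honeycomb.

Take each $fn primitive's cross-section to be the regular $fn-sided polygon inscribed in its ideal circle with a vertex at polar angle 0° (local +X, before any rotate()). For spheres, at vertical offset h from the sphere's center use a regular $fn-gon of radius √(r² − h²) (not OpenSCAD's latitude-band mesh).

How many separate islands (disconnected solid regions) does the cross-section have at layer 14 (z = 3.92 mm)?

At z = 3.92 mm: the cylinder: section is a regular 32-gon, circumradius r=11.5; the sphere at (-0.5, 1) is absent (|z−center|=14.580 > r=10); the cube at (-3, 12) is absent (z outside [9.5, 22.5]); Taking the union: only the r=11.5 cylinder is present, so the union is just that shape — 1 connected region; the cone at (-3, 4.5) does not reach this height (z outside [4.5, 17.5]); Taking the first minus the rest: none of the subtracted shapes is present at this height, so that combined region is unchanged — 1 connected region. Overall, the cross-section is a single solid region. Island count = 1.

1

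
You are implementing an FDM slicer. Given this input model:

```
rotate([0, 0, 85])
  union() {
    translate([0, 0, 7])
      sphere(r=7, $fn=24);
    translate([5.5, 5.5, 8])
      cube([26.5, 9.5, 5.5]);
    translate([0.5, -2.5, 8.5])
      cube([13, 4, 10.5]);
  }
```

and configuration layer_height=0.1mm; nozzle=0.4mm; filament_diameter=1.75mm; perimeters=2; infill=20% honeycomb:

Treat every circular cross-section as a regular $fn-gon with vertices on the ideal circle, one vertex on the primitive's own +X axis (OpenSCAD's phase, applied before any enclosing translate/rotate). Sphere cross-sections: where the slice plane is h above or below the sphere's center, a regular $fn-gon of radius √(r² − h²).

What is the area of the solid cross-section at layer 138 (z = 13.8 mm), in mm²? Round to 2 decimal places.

At z = 13.8 mm: the r=7 sphere contributes a regular 24-gon of circumradius √(7²−6.8²) = 1.661 (area = (24/2)·1.661²·sin(360°/24) = 8.57 mm²); the cube at (5.5, 5.5) does not reach this height (z outside [8, 13.5]); the cube at (0.5, -2.5) (footprint 13×4) is included at this height (area 52.00 mm²); Merging all regions: the regions partially overlap — summed areas 60.57 mm² minus the doubly-counted overlap 2.65 mm² gives 57.92 mm² — area = 57.92 mm²; (rotated 85° about Z; rotation is an isometry so areas/perimeters/island counts are preserved). Overall, the cross-section is a single solid region. Net area = 57.92 mm².

57.92 mm²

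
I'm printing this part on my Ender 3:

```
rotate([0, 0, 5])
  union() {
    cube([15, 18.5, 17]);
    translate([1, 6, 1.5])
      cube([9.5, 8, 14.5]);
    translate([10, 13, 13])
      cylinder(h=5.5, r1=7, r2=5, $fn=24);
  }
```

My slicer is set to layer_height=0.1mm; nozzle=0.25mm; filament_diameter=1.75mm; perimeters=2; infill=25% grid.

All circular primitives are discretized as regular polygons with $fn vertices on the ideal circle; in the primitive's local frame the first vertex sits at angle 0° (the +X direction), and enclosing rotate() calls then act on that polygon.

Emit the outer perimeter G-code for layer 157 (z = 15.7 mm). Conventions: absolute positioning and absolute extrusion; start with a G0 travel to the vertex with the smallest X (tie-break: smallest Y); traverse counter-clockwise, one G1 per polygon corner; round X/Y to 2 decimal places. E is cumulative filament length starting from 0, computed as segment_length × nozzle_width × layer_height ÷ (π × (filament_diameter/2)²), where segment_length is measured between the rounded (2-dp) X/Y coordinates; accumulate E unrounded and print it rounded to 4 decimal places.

At z = 15.7 mm: the cube (footprint 15×18.5) is included at this height; the 9.5×8 cube at (1, 6) contributes its full rectangle; the cone at (10, 13): at t=0.491 of its height the radius interpolates to r₁+(r₂−r₁)t = 6.018, giving a regular 24-gon of that circumradius; Combining (union): the regions partially overlap (shared area 182.56 mm²), so overlapping operands fuse into one piece — 1 connected region; (rotated 5° about Z; rotation is an isometry so areas/perimeters/island counts are preserved). The outline is a single polygon with 16 vertices. Extrusion per mm of travel: 0.25 × 0.1 / (π × 0.875²) = 0.010394. Accumulating E over each segment gives final E = 0.7022.

G0 X-1.61 Y18.43 Z15.70
G1 X0.00 Y0.00 E0.1923
G1 X14.94 Y1.31 E0.3482
G1 X14.10 Y10.99 E0.4492
G1 X14.28 Y11.28 E0.4527
G1 X14.76 Y12.78 E0.4691
G1 X14.82 Y14.35 E0.4854
G1 X14.48 Y15.88 E0.5017
G1 X13.76 Y17.27 E0.5180
G1 X13.52 Y17.53 E0.5216
G1 X13.33 Y19.74 E0.5447
G1 X10.65 Y19.50 E0.5727
G1 X9.87 Y19.75 E0.5812
G1 X8.30 Y19.82 E0.5975
G1 X6.77 Y19.48 E0.6138
G1 X6.04 Y19.10 E0.6224
G1 X-1.61 Y18.43 E0.7022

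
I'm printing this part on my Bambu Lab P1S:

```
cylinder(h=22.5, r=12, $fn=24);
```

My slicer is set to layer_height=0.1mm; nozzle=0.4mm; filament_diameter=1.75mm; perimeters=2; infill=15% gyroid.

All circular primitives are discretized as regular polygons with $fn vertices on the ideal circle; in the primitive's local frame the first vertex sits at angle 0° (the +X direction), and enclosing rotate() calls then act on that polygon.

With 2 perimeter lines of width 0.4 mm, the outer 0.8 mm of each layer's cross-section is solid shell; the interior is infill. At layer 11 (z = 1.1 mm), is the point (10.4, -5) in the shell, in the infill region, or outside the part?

At z = 1.1 mm: the r=12 cylinder gives a regular 24-gon of circumradius 12 (constant along its height). Overall, the cross-section is a single solid region. The nearest boundary edge runs (10.39, -6.00)→(11.59, -3.11); distance from the point to it = 0.38 mm. The point is inside the cross-section, 0.38 mm from the nearest boundary — within the 0.8 mm shell band (2 × 0.4).

shell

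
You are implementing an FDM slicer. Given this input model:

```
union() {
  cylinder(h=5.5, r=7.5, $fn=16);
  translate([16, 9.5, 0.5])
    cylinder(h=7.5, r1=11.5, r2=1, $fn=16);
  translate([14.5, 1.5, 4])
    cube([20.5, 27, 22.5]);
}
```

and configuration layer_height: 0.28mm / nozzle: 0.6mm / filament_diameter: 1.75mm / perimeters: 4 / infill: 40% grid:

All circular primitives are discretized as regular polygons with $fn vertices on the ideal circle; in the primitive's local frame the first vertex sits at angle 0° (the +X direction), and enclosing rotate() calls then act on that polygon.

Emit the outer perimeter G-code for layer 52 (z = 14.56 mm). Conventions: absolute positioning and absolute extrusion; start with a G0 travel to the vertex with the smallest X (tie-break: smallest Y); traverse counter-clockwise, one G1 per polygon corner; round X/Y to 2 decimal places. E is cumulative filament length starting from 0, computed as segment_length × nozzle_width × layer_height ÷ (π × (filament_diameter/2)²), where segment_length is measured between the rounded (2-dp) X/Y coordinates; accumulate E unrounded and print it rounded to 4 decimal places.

G0 X14.50 Y1.50 Z14.56
G1 X35.00 Y1.50 E1.4318
G1 X35.00 Y28.50 E3.3177
G1 X14.50 Y28.50 E4.7495
G1 X14.50 Y1.50 E6.6354

At z = 14.56 mm: the cylinder is not intersected at this z (z outside [0, 5.5]); the cone at (16, 9.5) does not reach this height (z outside [0.5, 8]); the cube at (14.5, 1.5) (footprint 20.5×27) is included at this height; Combining (union): only the 20.5×27 cube at (14.5, 1.5) is present, so the union is just that shape — 1 connected region. The outline is a single polygon with 4 vertices. Extrusion per mm of travel: 0.6 × 0.28 / (π × 0.875²) = 0.069846. Accumulating E over each segment gives final E = 6.6354.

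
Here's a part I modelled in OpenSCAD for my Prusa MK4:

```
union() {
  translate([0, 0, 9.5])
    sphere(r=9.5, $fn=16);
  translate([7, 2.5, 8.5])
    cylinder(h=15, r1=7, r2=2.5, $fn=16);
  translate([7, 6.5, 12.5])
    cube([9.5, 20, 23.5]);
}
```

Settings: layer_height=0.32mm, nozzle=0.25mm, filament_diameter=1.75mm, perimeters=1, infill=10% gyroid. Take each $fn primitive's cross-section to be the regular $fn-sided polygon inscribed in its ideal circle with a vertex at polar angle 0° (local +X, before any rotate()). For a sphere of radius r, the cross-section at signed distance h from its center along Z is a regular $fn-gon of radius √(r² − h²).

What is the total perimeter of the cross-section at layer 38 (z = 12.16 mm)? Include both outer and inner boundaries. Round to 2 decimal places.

At z = 12.16 mm: the r=9.5 sphere contributes a regular 16-gon of circumradius √(9.5²−2.66²) = 9.120 (perimeter = 2·16·9.120·sin(180°/16) = 56.94 mm); the cone at (7, 2.5) (r1=7→r2=2.5) has section circumradius 5.902 here — a regular 16-gon (perimeter = 2·16·5.902·sin(180°/16) = 36.85 mm); the cube at (7, 6.5) does not reach this height (z outside [12.5, 36]); Combining (union): the regions partially overlap (shared area 63.67 mm²), so the edge portions inside another operand are dropped and the merged outline is re-measured after clipping — boundary = 63.79 mm. Overall, the cross-section is a single solid region. Total boundary length (outer) = 63.79 mm.

63.79 mm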